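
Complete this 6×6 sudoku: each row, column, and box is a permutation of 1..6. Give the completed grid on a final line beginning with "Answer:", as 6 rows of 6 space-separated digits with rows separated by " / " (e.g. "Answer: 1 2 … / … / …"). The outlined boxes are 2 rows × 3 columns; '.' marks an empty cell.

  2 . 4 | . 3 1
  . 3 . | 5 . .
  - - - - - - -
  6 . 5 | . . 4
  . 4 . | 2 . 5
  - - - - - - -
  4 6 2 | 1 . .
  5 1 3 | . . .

Step 1. [r4c5∈{1,6}] r4c5 is the only open cell in row 4 admitting 6. So r4c5=6.
Step 2. [r2c1∈{1}] r2c1 is down to just 1 ⇒ r2c1=1.
Step 3. [r6c4∈{4,6}] in col 4, 4 fits only at r6c4. So r6c4=4.
Step 4. [r6c5∈{2}] r6c5 has the single candidate 2, so r6c5=2.
Step 5. [r2c6∈{2,6}] row 2 places 2 nowhere but r2c6, so r2c6=2.
Step 6. [r3c4∈{3}] r3c4 has the single candidate 3 ⇒ r3c4=3.
Step 7. [r5c5∈{5}] r5c5 is down to just 5. So r5c5=5.
Step 8. [r5c6∈{3}] only 3 remains possible at r5c6, so r5c6=3.
Step 9. [r1c2∈{5}] r1c2 has the single candidate 5. So r1c2=5.
Step 10. [r3c2∈{2}] nothing but 2 survives at r3c2. So r3c2=2.
Step 11. [r6c6∈{6}] r6c6 has the single candidate 6. So r6c6=6.
Step 12. [r4c1∈{3}] only 3 remains possible at r4c1, so r4c1=3.
Step 13. [r2c3∈{6}] nothing but 6 survives at r2c3. So r2c3=6.
Step 14. [r3c5∈{1}] nothing but 1 survives at r3c5. So r3c5=1.
Step 15. [r2c5∈{4}] r2c5 is down to just 4. So r2c5=4.
Step 16. [r4c3∈{1}] r4c3 is down to just 1. So r4c3=1.
Step 17. [r1c4∈{6}] r1c4's peers cover all but 6. So r1c4=6.

Answer: 2 5 4 6 3 1 / 1 3 6 5 4 2 / 6 2 5 3 1 4 / 3 4 1 2 6 5 / 4 6 2 1 5 3 / 5 1 3 4 2 6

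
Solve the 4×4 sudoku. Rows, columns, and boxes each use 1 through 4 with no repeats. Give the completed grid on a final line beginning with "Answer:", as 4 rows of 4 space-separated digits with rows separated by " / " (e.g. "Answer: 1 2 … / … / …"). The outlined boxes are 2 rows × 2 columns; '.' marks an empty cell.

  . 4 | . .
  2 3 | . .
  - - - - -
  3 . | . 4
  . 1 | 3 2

Step 1. [r2c4∈{1}] only 1 remains possible at r2c4. So r2c4=1.
Step 2. [r1c3∈{2}] r1c3 has the single candidate 2, so r1c3=2.
Step 3. [r1c4∈{3}] nothing but 3 survives at r1c4, so r1c4=3.
Step 4. [r3c3∈{1}] only 1 remains possible at r3c3 ⇒ r3c3=1.
Step 5. [r1c1∈{1}] r1c1 is down to just 1, so r1c1=1.
Step 6. [r2c3∈{4}] r2c3 has the single candidate 4. So r2c3=4.
Step 7. [r3c2∈{2}] nothing but 2 survives at r3c2. So r3c2=2.
Step 8. [r4c1∈{4}] only 4 remains possible at r4c1. So r4c1=4.

Answer: 1 4 2 3 / 2 3 4 1 / 3 2 1 4 / 4 1 3 2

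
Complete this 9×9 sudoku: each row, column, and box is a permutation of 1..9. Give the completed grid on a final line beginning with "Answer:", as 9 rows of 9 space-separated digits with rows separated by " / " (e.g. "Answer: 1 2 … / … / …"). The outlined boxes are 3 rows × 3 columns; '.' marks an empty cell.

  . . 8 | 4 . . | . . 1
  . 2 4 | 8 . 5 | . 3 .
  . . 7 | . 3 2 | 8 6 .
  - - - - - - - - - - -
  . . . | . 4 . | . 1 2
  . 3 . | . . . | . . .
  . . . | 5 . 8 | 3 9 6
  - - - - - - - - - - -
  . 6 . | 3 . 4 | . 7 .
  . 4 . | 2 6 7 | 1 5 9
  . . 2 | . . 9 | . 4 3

Step 1. [r5c6∈{1,6}] 1 has one home in col 6: r5c6 ⇒ r5c6=1.
Step 2. [r8c1∈{3,8}] r8c1 is the only open cell in row 8 admitting 8 ⇒ r8c1=8.
Step 3. [r2c1∈{1,6,9}] row 2 places 6 nowhere but r2c1. So r2c1=6.
Step 4. [r2c5∈{1,7,9}] r2c5 is the only open cell in row 2 admitting 1. So r2c5=1.
Step 5. [r3c4∈{9}] nothing but 9 survives at r3c4 ⇒ r3c4=9.
Step 6. [r5c7∈{4,5,7}] 4 has one home in col 7: r5c7, so r5c7=4.
Step 7. [r5c5∈{2,7,9}] across col 5, 9 lands solely at r5c5 ⇒ r5c5=9.
Step 8. [r5c1∈{2,5,7}] 2 has one home in row 5: r5c1. So r5c1=2.
Step 9. [r6c3∈{1}] only 1 remains possible at r6c3. So r6c3=1.
Step 10. [r6c2∈{7}] r6c2 is down to just 7. So r6c2=7.
Step 11. [r7c1∈{1,5,9}] row 7 places 1 nowhere but r7c1 ⇒ r7c1=1.
Step 12. [r9c2∈{5}] only 5 remains possible at r9c2, so r9c2=5.
Step 13. [r3c1∈{5}] nothing but 5 survives at r3c1, so r3c1=5.
Step 14. [r5c9∈{5,7,8}] in col 9, 5 fits only at r5c9 ⇒ r5c9=5.
Step 15. [r4c1∈{9}] r4c1 has the single candidate 9, so r4c1=9.
Step 16. [r1c7∈{2,5,7,9}] 5 has one home in row 1: r1c7 ⇒ r1c7=5.
Step 17. [r4c7∈{7}] r4c7 is down to just 7. So r4c7=7.
Step 18. [r4c4∈{6}] only 6 remains possible at r4c4. So r4c4=6.
Step 19. [r7c9∈{8}] only 8 remains possible at r7c9, so r7c9=8.
Step 20. [r1c5∈{7}] nothing but 7 survives at r1c5 ⇒ r1c5=7.
Step 21. [r7c7∈{2}] nothing but 2 survives at r7c7, so r7c7=2.
Step 22. [r8c3∈{3}] nothing but 3 survives at r8c3 ⇒ r8c3=3.
Step 23. [r4c2∈{8}] nothing but 8 survives at r4c2. So r4c2=8.
Step 24. [r5c8∈{8}] nothing but 8 survives at r5c8. So r5c8=8.
Step 25. [r5c3∈{6}] r5c3's peers cover all but 6. So r5c3=6.
Step 26. [r3c9∈{4}] only 4 remains possible at r3c9. So r3c9=4.
Step 27. [r1c2∈{9}] r1c2 is down to just 9. So r1c2=9.
Step 28. [r7c5∈{5}] r7c5's peers cover all but 5, so r7c5=5.
Step 29. [r7c3∈{9}] only 9 remains possible at r7c3 ⇒ r7c3=9.
Step 30. [r3c2∈{1}] r3c2's peers cover all but 1, so r3c2=1.
Step 31. [r4c6∈{3}] r4c6 has the single candidate 3. So r4c6=3.
Step 32. [r5c4∈{7}] r5c4 has the single candidate 7. So r5c4=7.
Step 33. [r6c1∈{4}] r6c1's peers cover all but 4. So r6c1=4.
Step 34. [r1c8∈{2}] r1c8's peers cover all but 2. So r1c8=2.
Step 35. [r9c4∈{1}] r9c4 is down to just 1, so r9c4=1.
Step 36. [r2c9∈{7}] r2c9 is down to just 7. So r2c9=7.
Step 37. [r9c5∈{8}] nothing but 8 survives at r9c5 ⇒ r9c5=8.
Step 38. [r9c1∈{7}] r9c1 has the single candidate 7, so r9c1=7.
Step 39. [r1c1∈{3}] only 3 remains possible at r1c1 ⇒ r1c1=3.
Step 40. [r2c7∈{9}] only 9 remains possible at r2c7, so r2c7=9.
Step 41. [r4c3∈{5}] r4c3 has the single candidate 5, so r4c3=5.
Step 42. [r1c6∈{6}] nothing but 6 survives at r1c6. So r1c6=6.
Step 43. [r6c5∈{2}] r6c5's peers cover all but 2 ⇒ r6c5=2.
Step 44. [r9c7∈{6}] nothing but 6 survives at r9c7. So r9c7=6.

Answer: 3 9 8 4 7 6 5 2 1 / 6 2 4 8 1 5 9 3 7 / 5 1 7 9 3 2 8 6 4 / 9 8 5 6 4 3 7 1 2 / 2 3 6 7 9 1 4 8 5 / 4 7 1 5 2 8 3 9 6 / 1 6 9 3 5 4 2 7 8 / 8 4 3 2 6 7 1 5 9 / 7 5 2 1 8 9 6 4 3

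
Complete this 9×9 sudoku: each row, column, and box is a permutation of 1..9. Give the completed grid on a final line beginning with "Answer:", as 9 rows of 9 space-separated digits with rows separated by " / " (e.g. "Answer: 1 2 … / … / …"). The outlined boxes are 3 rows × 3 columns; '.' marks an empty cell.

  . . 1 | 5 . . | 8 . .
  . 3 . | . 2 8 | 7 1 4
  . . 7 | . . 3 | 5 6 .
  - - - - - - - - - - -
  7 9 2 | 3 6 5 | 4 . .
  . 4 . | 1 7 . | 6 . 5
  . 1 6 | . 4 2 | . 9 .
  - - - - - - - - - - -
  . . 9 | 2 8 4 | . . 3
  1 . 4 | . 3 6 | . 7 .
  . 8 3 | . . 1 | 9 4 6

Step 1. [r1c5∈{9}] r1c5 is down to just 9 ⇒ r1c5=9.
Step 2. [r6c1∈{3,5,8}] row 6 places 5 nowhere but r6c1, so r6c1=5.
Step 3. [r1c9∈{2}] r1c9 has the single candidate 2 ⇒ r1c9=2.
Step 4. [r3c1∈{2,4,8,9}] row 3 places 8 nowhere but r3c1, so r3c1=8.
Step 5. [r7c1∈{6}] only 6 remains possible at r7c1, so r7c1=6.
Step 6. [r4c8∈{8}] only 8 remains possible at r4c8. So r4c8=8.
Step 7. [r8c2∈{2,5}] 5 has one home in row 8: r8c2 ⇒ r8c2=5.
Step 8. [r5c1∈{3}] r5c1 is down to just 3. So r5c1=3.
Step 9. [r5c8∈{2}] r5c8's peers cover all but 2, so r5c8=2.
Step 10. [r1c1∈{4}] nothing but 4 survives at r1c1. So r1c1=4.
Step 11. [r3c2∈{2}] only 2 remains possible at r3c2 ⇒ r3c2=2.
Step 12. [r7c7∈{1}] only 1 remains possible at r7c7. So r7c7=1.
Step 13. [r7c2∈{7}] r7c2 is down to just 7 ⇒ r7c2=7.
Step 14. [r6c4∈{8}] r6c4 is down to just 8 ⇒ r6c4=8.
Step 15. [r9c5∈{5}] only 5 remains possible at r9c5. So r9c5=5.
Step 16. [r1c2∈{6}] r1c2's peers cover all but 6 ⇒ r1c2=6.
Step 17. [r8c7∈{2}] r8c7 is down to just 2. So r8c7=2.
Step 18. [r7c8∈{5}] r7c8 is down to just 5, so r7c8=5.
Step 19. [r1c6∈{7}] nothing but 7 survives at r1c6 ⇒ r1c6=7.
Step 20. [r5c3∈{8}] r5c3 is down to just 8, so r5c3=8.
Step 21. [r2c3∈{5}] r2c3's peers cover all but 5 ⇒ r2c3=5.
Step 22. [r6c7∈{3}] nothing but 3 survives at r6c7. So r6c7=3.
Step 23. [r3c4∈{4}] nothing but 4 survives at r3c4. So r3c4=4.
Step 24. [r3c5∈{1}] r3c5's peers cover all but 1 ⇒ r3c5=1.
Step 25. [r4c9∈{1}] r4c9 is down to just 1, so r4c9=1.
Step 26. [r8c4∈{9}] r8c4 has the single candidate 9. So r8c4=9.
Step 27. [r2c4∈{6}] only 6 remains possible at r2c4 ⇒ r2c4=6.
Step 28. [r3c9∈{9}] r3c9's peers cover all but 9. So r3c9=9.
Step 29. [r2c1∈{9}] nothing but 9 survives at r2c1, so r2c1=9.
Step 30. [r1c8∈{3}] r1c8 has the single candidate 3, so r1c8=3.
Step 31. [r5c6∈{9}] r5c6's peers cover all but 9 ⇒ r5c6=9.
Step 32. [r9c4∈{7}] r9c4 is down to just 7, so r9c4=7.
Step 33. [r8c9∈{8}] only 8 remains possible at r8c9, so r8c9=8.
Step 34. [r9c1∈{2}] r9c1's peers cover all but 2, so r9c1=2.
Step 35. [r6c9∈{7}] r6c9's peers cover all but 7 ⇒ r6c9=7.

Answer: 4 6 1 5 9 7 8 3 2 / 9 3 5 6 2 8 7 1 4 / 8 2 7 4 1 3 5 6 9 / 7 9 2 3 6 5 4 8 1 / 3 4 8 1 7 9 6 2 5 / 5 1 6 8 4 2 3 9 7 / 6 7 9 2 8 4 1 5 3 / 1 5 4 9 3 6 2 7 8 / 2 8 3 7 5 1 9 4 6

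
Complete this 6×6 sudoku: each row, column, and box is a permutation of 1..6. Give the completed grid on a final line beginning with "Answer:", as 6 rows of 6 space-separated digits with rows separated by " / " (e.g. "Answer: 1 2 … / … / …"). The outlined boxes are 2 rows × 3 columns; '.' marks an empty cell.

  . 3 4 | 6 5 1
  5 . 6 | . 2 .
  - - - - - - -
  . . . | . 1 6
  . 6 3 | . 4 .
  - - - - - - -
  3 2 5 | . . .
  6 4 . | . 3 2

Step 1. [r3c3∈{2}] only 2 remains possible at r3c3, so r3c3=2.
Step 2. [r6c4∈{1,5}] across row 6, 5 lands solely at r6c4, so r6c4=5.
Step 3. [r2c6∈{3,4}] in col 6, 3 fits only at r2c6, so r2c6=3.
Step 4. [r2c4∈{4}] r2c4 has the single candidate 4. So r2c4=4.
Step 5. [r3c4∈{3}] only 3 remains possible at r3c4, so r3c4=3.
Step 6. [r5c4∈{1}] r5c4 is down to just 1, so r5c4=1.
Step 7. [r4c4∈{2}] r4c4's peers cover all but 2, so r4c4=2.
Step 8. [r6c3∈{1}] only 1 remains possible at r6c3, so r6c3=1.
Step 9. [r4c1∈{1}] only 1 remains possible at r4c1, so r4c1=1.
Step 10. [r3c1∈{4}] r3c1 has the single candidate 4. So r3c1=4.
Step 11. [r2c2∈{1}] only 1 remains possible at r2c2, so r2c2=1.
Step 12. [r5c5∈{6}] r5c5 has the single candidate 6, so r5c5=6.
Step 13. [r1c1∈{2}] nothing but 2 survives at r1c1, so r1c1=2.
Step 14. [r4c6∈{5}] only 5 remains possible at r4c6, so r4c6=5.
Step 15. [r5c6∈{4}] r5c6 is down to just 4. So r5c6=4.
Step 16. [r3c2∈{5}] only 5 remains possible at r3c2, so r3c2=5.

Answer: 2 3 4 6 5 1 / 5 1 6 4 2 3 / 4 5 2 3 1 6 / 1 6 3 2 4 5 / 3 2 5 1 6 4 / 6 4 1 5 3 2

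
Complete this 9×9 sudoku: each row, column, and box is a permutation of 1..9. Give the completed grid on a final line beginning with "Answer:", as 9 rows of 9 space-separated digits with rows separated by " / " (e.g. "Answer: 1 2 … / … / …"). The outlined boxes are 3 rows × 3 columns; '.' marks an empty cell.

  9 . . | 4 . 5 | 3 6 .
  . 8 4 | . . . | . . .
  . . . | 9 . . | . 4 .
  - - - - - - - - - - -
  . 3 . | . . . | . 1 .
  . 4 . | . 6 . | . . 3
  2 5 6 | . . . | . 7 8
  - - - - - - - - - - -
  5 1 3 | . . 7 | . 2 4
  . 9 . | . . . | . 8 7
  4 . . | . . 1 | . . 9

Step 1. [r1c5∈{1,2,7,8}] across row 1, 8 lands solely at r1c5 ⇒ r1c5=8.
Step 2. [r8c3∈{2}] r8c3 has the single candidate 2. So r8c3=2.
Step 3. [r8c1∈{6}] only 6 remains possible at r8c1, so r8c1=6.
Step 4. [r3c7∈{1,2,5,7,8}] across row 3, 8 lands solely at r3c7, so r3c7=8.
Step 5. [r2c7∈{1,2,5,7,9}] col 7 places 7 nowhere but r2c7. So r2c7=7.
Step 6. [r3c5∈{1,2,3,7}] 7 has one home in box 2: r3c5, so r3c5=7.
Step 7. [r9c3∈{7,8}] box 7 places 8 nowhere but r9c3, so r9c3=8.
Step 8. [r7c7∈{6}] nothing but 6 survives at r7c7, so r7c7=6.
Step 9. [r9c7∈{5}] only 5 remains possible at r9c7, so r9c7=5.
Step 10. [r9c4∈{2,3,6}] in row 9, 6 fits only at r9c4. So r9c4=6.
Step 11. [r9c5∈{2,3}] across row 9, 2 lands solely at r9c5, so r9c5=2.
Step 12. [r2c6∈{2,3,6}] 6 has one home in row 2: r2c6 ⇒ r2c6=6.
Step 13. [r2c8∈{5,9}] r2c8 is the only open cell in row 2 admitting 9 ⇒ r2c8=9.
Step 14. [r2c9∈{1,2,5}] 5 has one home in row 2: r2c9, so r2c9=5.
Step 15. [r2c4∈{1,2,3}] across row 2, 2 lands solely at r2c4 ⇒ r2c4=2.
Step 16. [r3c6∈{3}] r3c6 has the single candidate 3 ⇒ r3c6=3.
Step 17. [r3c1∈{1}] r3c1 is down to just 1, so r3c1=1.
Step 18. [r8c6∈{4}] r8c6 has the single candidate 4. So r8c6=4.
Step 19. [r6c6∈{9}] only 9 remains possible at r6c6. So r6c6=9.
Step 20. [r5c3∈{1,7,9}] in col 3, 1 fits only at r5c3 ⇒ r5c3=1.
Step 21. [r3c9∈{2}] only 2 remains possible at r3c9, so r3c9=2.
Step 22. [r1c3∈{7}] r1c3 has the single candidate 7 ⇒ r1c3=7.
Step 23. [r5c7∈{2,9}] 9 has one home in row 5: r5c7 ⇒ r5c7=9.
Step 24. [r6c7∈{4}] nothing but 4 survives at r6c7 ⇒ r6c7=4.
Step 25. [r5c6∈{2,8}] across row 5, 2 lands solely at r5c6 ⇒ r5c6=2.
Step 26. [r4c6∈{8}] nothing but 8 survives at r4c6 ⇒ r4c6=8.
Step 27. [r4c1∈{7}] nothing but 7 survives at r4c1. So r4c1=7.
Step 28. [r4c4∈{5}] r4c4's peers cover all but 5 ⇒ r4c4=5.
Step 29. [r8c4∈{3}] r8c4 has the single candidate 3 ⇒ r8c4=3.
Step 30. [r6c4∈{1}] nothing but 1 survives at r6c4 ⇒ r6c4=1.
Step 31. [r4c5∈{4}] only 4 remains possible at r4c5, so r4c5=4.
Step 32. [r8c7∈{1}] only 1 remains possible at r8c7 ⇒ r8c7=1.
Step 33. [r7c4∈{8}] nothing but 8 survives at r7c4 ⇒ r7c4=8.
Step 34. [r8c5∈{5}] nothing but 5 survives at r8c5 ⇒ r8c5=5.
Step 35. [r2c1∈{3}] only 3 remains possible at r2c1 ⇒ r2c1=3.
Step 36. [r1c9∈{1}] only 1 remains possible at r1c9 ⇒ r1c9=1.
Step 37. [r5c8∈{5}] nothing but 5 survives at r5c8. So r5c8=5.
Step 38. [r4c3∈{9}] r4c3's peers cover all but 9. So r4c3=9.
Step 39. [r6c5∈{3}] only 3 remains possible at r6c5. So r6c5=3.
Step 40. [r5c1∈{8}] r5c1's peers cover all but 8. So r5c1=8.
Step 41. [r3c2∈{6}] r3c2's peers cover all but 6. So r3c2=6.
Step 42. [r5c4∈{7}] r5c4 is down to just 7. So r5c4=7.
Step 43. [r4c7∈{2}] nothing but 2 survives at r4c7 ⇒ r4c7=2.
Step 44. [r1c2∈{2}] r1c2 is down to just 2, so r1c2=2.
Step 45. [r3c3∈{5}] nothing but 5 survives at r3c3, so r3c3=5.
Step 46. [r2c5∈{1}] nothing but 1 survives at r2c5. So r2c5=1.
Step 47. [r7c5∈{9}] only 9 remains possible at r7c5, so r7c5=9.
Step 48. [r4c9∈{6}] only 6 remains possible at r4c9 ⇒ r4c9=6.
Step 49. [r9c2∈{7}] r9c2's peers cover all but 7. So r9c2=7.
Step 50. [r9c8∈{3}] r9c8 has the single candidate 3. So r9c8=3.

Answer: 9 2 7 4 8 5 3 6 1 / 3 8 4 2 1 6 7 9 5 / 1 6 5 9 7 3 8 4 2 / 7 3 9 5 4 8 2 1 6 / 8 4 1 7 6 2 9 5 3 / 2 5 6 1 3 9 4 7 8 / 5 1 3 8 9 7 6 2 4 / 6 9 2 3 5 4 1 8 7 / 4 7 8 6 2 1 5 3 9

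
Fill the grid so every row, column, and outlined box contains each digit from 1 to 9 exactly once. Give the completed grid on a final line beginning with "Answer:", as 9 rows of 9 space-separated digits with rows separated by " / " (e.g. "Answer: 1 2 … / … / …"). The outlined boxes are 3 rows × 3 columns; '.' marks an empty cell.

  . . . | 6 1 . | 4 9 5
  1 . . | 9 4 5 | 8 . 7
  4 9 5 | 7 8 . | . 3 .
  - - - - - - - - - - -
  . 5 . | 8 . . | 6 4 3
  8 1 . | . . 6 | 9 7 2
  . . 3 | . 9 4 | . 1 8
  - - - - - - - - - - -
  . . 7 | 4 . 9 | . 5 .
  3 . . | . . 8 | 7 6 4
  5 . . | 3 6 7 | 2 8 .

Step 1. [r8c2∈{2}] r8c2's peers cover all but 2 ⇒ r8c2=2.
Step 2. [r6c4∈{2,5}] in col 4, 2 fits only at r6c4. So r6c4=2.
Step 3. [r8c3∈{1,9}] in row 8, 9 fits only at r8c3 ⇒ r8c3=9.
Step 4. [r7c9∈{1}] r7c9's peers cover all but 1. So r7c9=1.
Step 5. [r4c3∈{2}] r4c3's peers cover all but 2 ⇒ r4c3=2.
Step 6. [r1c1∈{2,7}] col 1 places 2 nowhere but r1c1 ⇒ r1c1=2.
Step 7. [r1c2∈{3,7,8}] in row 1, 7 fits only at r1c2 ⇒ r1c2=7.
Step 8. [r6c2∈{6}] r6c2's peers cover all but 6. So r6c2=6.
Step 9. [r8c5∈{5}] r8c5 is down to just 5 ⇒ r8c5=5.
Step 10. [r9c2∈{4}] r9c2 is down to just 4. So r9c2=4.
Step 11. [r4c5∈{7}] nothing but 7 survives at r4c5 ⇒ r4c5=7.
Step 12. [r8c4∈{1}] r8c4's peers cover all but 1. So r8c4=1.
Step 13. [r5c4∈{5}] only 5 remains possible at r5c4. So r5c4=5.
Step 14. [r3c6∈{2}] r3c6's peers cover all but 2. So r3c6=2.
Step 15. [r7c5∈{2}] r7c5 is down to just 2. So r7c5=2.
Step 16. [r1c3∈{8}] nothing but 8 survives at r1c3, so r1c3=8.
Step 17. [r2c3∈{6}] r2c3 has the single candidate 6. So r2c3=6.
Step 18. [r7c7∈{3}] r7c7's peers cover all but 3, so r7c7=3.
Step 19. [r7c1∈{6}] r7c1 is down to just 6 ⇒ r7c1=6.
Step 20. [r6c1∈{7}] r6c1 is down to just 7. So r6c1=7.
Step 21. [r9c3∈{1}] nothing but 1 survives at r9c3. So r9c3=1.
Step 22. [r9c9∈{9}] r9c9 is down to just 9, so r9c9=9.
Step 23. [r1c6∈{3}] r1c6 has the single candidate 3, so r1c6=3.
Step 24. [r6c7∈{5}] nothing but 5 survives at r6c7. So r6c7=5.
Step 25. [r5c3∈{4}] r5c3 is down to just 4, so r5c3=4.
Step 26. [r3c9∈{6}] r3c9 has the single candidate 6 ⇒ r3c9=6.
Step 27. [r2c8∈{2}] r2c8 has the single candidate 2 ⇒ r2c8=2.
Step 28. [r2c2∈{3}] r2c2 is down to just 3. So r2c2=3.
Step 29. [r7c2∈{8}] only 8 remains possible at r7c2 ⇒ r7c2=8.
Step 30. [r4c6∈{1}] r4c6 is down to just 1, so r4c6=1.
Step 31. [r5c5∈{3}] r5c5 is down to just 3, so r5c5=3.
Step 32. [r3c7∈{1}] nothing but 1 survives at r3c7 ⇒ r3c7=1.
Step 33. [r4c1∈{9}] r4c1 is down to just 9 ⇒ r4c1=9.

Answer: 2 7 8 6 1 3 4 9 5 / 1 3 6 9 4 5 8 2 7 / 4 9 5 7 8 2 1 3 6 / 9 5 2 8 7 1 6 4 3 / 8 1 4 5 3 6 9 7 2 / 7 6 3 2 9 4 5 1 8 / 6 8 7 4 2 9 3 5 1 / 3 2 9 1 5 8 7 6 4 / 5 4 1 3 6 7 2 8 9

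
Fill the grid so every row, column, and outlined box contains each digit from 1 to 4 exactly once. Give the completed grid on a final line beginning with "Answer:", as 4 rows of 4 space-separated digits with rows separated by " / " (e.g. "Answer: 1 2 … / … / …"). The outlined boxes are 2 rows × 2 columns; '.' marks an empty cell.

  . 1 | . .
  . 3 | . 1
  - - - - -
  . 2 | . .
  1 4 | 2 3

Step 1. [r2c3∈{4}] r2c3 has the single candidate 4 ⇒ r2c3=4.
Step 2. [r1c1∈{2,4}] r1c1 is the only open cell in row 1 admitting 4 ⇒ r1c1=4.
Step 3. [r3c4∈{4}] only 4 remains possible at r3c4. So r3c4=4.
Step 4. [r1c3∈{3}] only 3 remains possible at r1c3 ⇒ r1c3=3.
Step 5. [r1c4∈{2}] r1c4 has the single candidate 2. So r1c4=2.
Step 6. [r2c1∈{2}] r2c1's peers cover all but 2. So r2c1=2.
Step 7. [r3c1∈{3}] only 3 remains possible at r3c1 ⇒ r3c1=3.
Step 8. [r3c3∈{1}] r3c3 has the single candidate 1, so r3c3=1.

Answer: 4 1 3 2 / 2 3 4 1 / 3 2 1 4 / 1 4 2 3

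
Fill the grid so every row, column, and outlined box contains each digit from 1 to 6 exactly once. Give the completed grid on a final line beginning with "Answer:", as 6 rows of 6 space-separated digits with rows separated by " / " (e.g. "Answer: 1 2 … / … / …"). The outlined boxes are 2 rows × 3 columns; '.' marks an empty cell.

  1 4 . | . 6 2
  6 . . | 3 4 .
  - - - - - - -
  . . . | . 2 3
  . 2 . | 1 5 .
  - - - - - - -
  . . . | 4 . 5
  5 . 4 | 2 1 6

Step 1. [r4c3∈{3,6}] r4c3 is the only open cell in row 4 admitting 6, so r4c3=6.
Step 2. [r2c2∈{5}] r2c2 has the single candidate 5, so r2c2=5.
Step 3. [r5c5∈{3}] r5c5's peers cover all but 3. So r5c5=3.
Step 4. [r3c2∈{1}] r3c2 is down to just 1. So r3c2=1.
Step 5. [r4c6∈{4}] only 4 remains possible at r4c6, so r4c6=4.
Step 6. [r2c3∈{2}] only 2 remains possible at r2c3, so r2c3=2.
Step 7. [r2c6∈{1}] r2c6 has the single candidate 1. So r2c6=1.
Step 8. [r3c1∈{4}] r3c1 is down to just 4. So r3c1=4.
Step 9. [r1c3∈{3}] r1c3 is down to just 3 ⇒ r1c3=3.
Step 10. [r5c1∈{2}] r5c1 is down to just 2 ⇒ r5c1=2.
Step 11. [r4c1∈{3}] only 3 remains possible at r4c1, so r4c1=3.
Step 12. [r5c2∈{6}] r5c2's peers cover all but 6. So r5c2=6.
Step 13. [r3c3∈{5}] r3c3 has the single candidate 5. So r3c3=5.
Step 14. [r1c4∈{5}] nothing but 5 survives at r1c4, so r1c4=5.
Step 15. [r3c4∈{6}] r3c4 is down to just 6. So r3c4=6.
Step 16. [r6c2∈{3}] nothing but 3 survives at r6c2 ⇒ r6c2=3.
Step 17. [r5c3∈{1}] only 1 remains possible at r5c3 ⇒ r5c3=1.

Answer: 1 4 3 5 6 2 / 6 5 2 3 4 1 / 4 1 5 6 2 3 / 3 2 6 1 5 4 / 2 6 1 4 3 5 / 5 3 4 2 1 6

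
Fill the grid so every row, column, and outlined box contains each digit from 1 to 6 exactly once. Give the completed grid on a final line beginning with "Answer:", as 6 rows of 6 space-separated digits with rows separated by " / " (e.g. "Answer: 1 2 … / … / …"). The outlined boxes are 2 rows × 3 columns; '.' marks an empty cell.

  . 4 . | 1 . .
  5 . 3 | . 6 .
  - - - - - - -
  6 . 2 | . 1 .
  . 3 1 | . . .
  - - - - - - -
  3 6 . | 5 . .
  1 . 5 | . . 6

Step 1. [r6c2∈{2}] r6c2 is down to just 2 ⇒ r6c2=2.
Step 2. [r4c1∈{4}] r4c1's peers cover all but 4. So r4c1=4.
Step 3. [r1c1∈{2}] only 2 remains possible at r1c1, so r1c1=2.
Step 4. [r5c6∈{1,2,4}] across row 5, 1 lands solely at r5c6 ⇒ r5c6=1.
Step 5. [r5c5∈{2,4}] row 5 places 2 nowhere but r5c5. So r5c5=2.
Step 6. [r4c5∈{5}] r4c5's peers cover all but 5. So r4c5=5.
Step 7. [r6c5∈{3,4}] in col 5, 4 fits only at r6c5 ⇒ r6c5=4.
Step 8. [r4c6∈{2}] nothing but 2 survives at r4c6, so r4c6=2.
Step 9. [r2c6∈{4}] r2c6 has the single candidate 4, so r2c6=4.
Step 10. [r3c6∈{3}] only 3 remains possible at r3c6 ⇒ r3c6=3.
Step 11. [r1c5∈{3}] r1c5 is down to just 3, so r1c5=3.
Step 12. [r1c6∈{5}] r1c6 is down to just 5 ⇒ r1c6=5.
Step 13. [r4c4∈{6}] r4c4 is down to just 6. So r4c4=6.
Step 14. [r2c4∈{2}] r2c4 has the single candidate 2 ⇒ r2c4=2.
Step 15. [r5c3∈{4}] r5c3 is down to just 4 ⇒ r5c3=4.
Step 16. [r2c2∈{1}] nothing but 1 survives at r2c2. So r2c2=1.
Step 17. [r1c3∈{6}] r1c3 is down to just 6. So r1c3=6.
Step 18. [r6c4∈{3}] nothing but 3 survives at r6c4. So r6c4=3.
Step 19. [r3c4∈{4}] only 4 remains possible at r3c4. So r3c4=4.
Step 20. [r3c2∈{5}] r3c2 has the single candidate 5 ⇒ r3c2=5.

Answer: 2 4 6 1 3 5 / 5 1 3 2 6 4 / 6 5 2 4 1 3 / 4 3 1 6 5 2 / 3 6 4 5 2 1 / 1 2 5 3 4 6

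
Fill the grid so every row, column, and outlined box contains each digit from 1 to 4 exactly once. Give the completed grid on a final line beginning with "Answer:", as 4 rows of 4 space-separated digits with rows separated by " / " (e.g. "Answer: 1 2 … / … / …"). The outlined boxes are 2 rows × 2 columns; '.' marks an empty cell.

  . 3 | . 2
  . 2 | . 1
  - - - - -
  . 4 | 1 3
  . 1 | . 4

Step 1. [r2c1∈{4}] only 4 remains possible at r2c1, so r2c1=4.
Step 2. [r4c1∈{2,3}] 3 has one home in row 4: r4c1 ⇒ r4c1=3.
Step 3. [r1c1∈{1}] r1c1 is down to just 1. So r1c1=1.
Step 4. [r4c3∈{2}] r4c3 has the single candidate 2. So r4c3=2.
Step 5. [r3c1∈{2}] r3c1 has the single candidate 2, so r3c1=2.
Step 6. [r2c3∈{3}] r2c3's peers cover all but 3. So r2c3=3.
Step 7. [r1c3∈{4}] r1c3 has the single candidate 4. So r1c3=4.

Answer: 1 3 4 2 / 4 2 3 1 / 2 4 1 3 / 3 1 2 4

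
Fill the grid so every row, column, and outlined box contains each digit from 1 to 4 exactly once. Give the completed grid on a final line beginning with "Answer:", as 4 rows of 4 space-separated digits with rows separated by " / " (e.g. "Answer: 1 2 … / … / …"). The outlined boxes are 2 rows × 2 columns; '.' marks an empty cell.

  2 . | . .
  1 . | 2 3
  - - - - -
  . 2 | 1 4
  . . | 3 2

Step 1. [r2c2∈{4}] r2c2's peers cover all but 4. So r2c2=4.
Step 2. [r1c4∈{1}] nothing but 1 survives at r1c4 ⇒ r1c4=1.
Step 3. [r1c2∈{3}] r1c2's peers cover all but 3. So r1c2=3.
Step 4. [r4c1∈{4}] r4c1's peers cover all but 4 ⇒ r4c1=4.
Step 5. [r1c3∈{4}] only 4 remains possible at r1c3 ⇒ r1c3=4.
Step 6. [r4c2∈{1}] r4c2 has the single candidate 1. So r4c2=1.
Step 7. [r3c1∈{3}] only 3 remains possible at r3c1 ⇒ r3c1=3.

Answer: 2 3 4 1 / 1 4 2 3 / 3 2 1 4 / 4 1 3 2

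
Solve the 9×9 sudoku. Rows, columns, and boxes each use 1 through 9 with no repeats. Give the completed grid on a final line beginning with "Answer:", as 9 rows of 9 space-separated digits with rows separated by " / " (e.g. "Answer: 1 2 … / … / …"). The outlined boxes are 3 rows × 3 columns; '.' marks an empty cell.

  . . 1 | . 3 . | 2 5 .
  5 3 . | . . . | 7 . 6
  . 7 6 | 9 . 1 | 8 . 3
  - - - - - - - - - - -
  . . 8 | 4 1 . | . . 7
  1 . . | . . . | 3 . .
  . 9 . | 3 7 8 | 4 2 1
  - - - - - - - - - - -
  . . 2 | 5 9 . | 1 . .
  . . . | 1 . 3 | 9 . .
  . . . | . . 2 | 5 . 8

Step 1. [r7c9∈{4}] nothing but 4 survives at r7c9 ⇒ r7c9=4.
Step 2. [r9c3∈{3,4,7,9}] r9c3 is the only open cell in col 3 admitting 3. So r9c3=3.
Step 3. [r6c1∈{6}] only 6 remains possible at r6c1 ⇒ r6c1=6.
Step 4. [r8c5∈{4,6,8}] in box 8, 8 fits only at r8c5 ⇒ r8c5=8.
Step 5. [r9c5∈{4,6}] box 8 places 4 nowhere but r9c5 ⇒ r9c5=4.
Step 6. [r5c5∈{2,5,6}] col 5 places 6 nowhere but r5c5, so r5c5=6.
Step 7. [r6c3∈{5}] only 5 remains possible at r6c3, so r6c3=5.
Step 8. [r2c6∈{4}] nothing but 4 survives at r2c6 ⇒ r2c6=4.
Step 9. [r3c1∈{2,4}] box 1 places 2 nowhere but r3c1, so r3c1=2.
Step 10. [r1c9∈{9}] only 9 remains possible at r1c9. So r1c9=9.
Step 11. [r2c4∈{2,8}] 8 has one home in row 2: r2c4. So r2c4=8.
Step 12. [r4c6∈{5,9}] r4c6 is the only open cell in row 4 admitting 5 ⇒ r4c6=5.
Step 13. [r7c8∈{3,6,7}] in row 7, 3 fits only at r7c8, so r7c8=3.
Step 14. [r5c3∈{4,7}] in row 5, 7 fits only at r5c3 ⇒ r5c3=7.
Step 15. [r5c2∈{2,4}] row 5 places 4 nowhere but r5c2. So r5c2=4.
Step 16. [r4c8∈{6,9}] row 4 places 9 nowhere but r4c8 ⇒ r4c8=9.
Step 17. [r1c1∈{4,8}] in row 1, 4 fits only at r1c1, so r1c1=4.
Step 18. [r8c1∈{7}] r8c1's peers cover all but 7. So r8c1=7.
Step 19. [r7c6∈{6,7}] row 7 places 7 nowhere but r7c6, so r7c6=7.
Step 20. [r7c2∈{6,8}] row 7 places 6 nowhere but r7c2 ⇒ r7c2=6.
Step 21. [r9c4∈{6}] only 6 remains possible at r9c4. So r9c4=6.
Step 22. [r8c8∈{6}] r8c8 has the single candidate 6, so r8c8=6.
Step 23. [r2c3∈{9}] r2c3's peers cover all but 9. So r2c3=9.
Step 24. [r4c7∈{6}] r4c7 is down to just 6, so r4c7=6.
Step 25. [r1c6∈{6}] nothing but 6 survives at r1c6, so r1c6=6.
Step 26. [r2c5∈{2}] nothing but 2 survives at r2c5, so r2c5=2.
Step 27. [r9c1∈{9}] nothing but 9 survives at r9c1 ⇒ r9c1=9.
Step 28. [r3c8∈{4}] only 4 remains possible at r3c8. So r3c8=4.
Step 29. [r8c3∈{4}] r8c3 has the single candidate 4, so r8c3=4.
Step 30. [r5c4∈{2}] r5c4's peers cover all but 2, so r5c4=2.
Step 31. [r4c1∈{3}] r4c1 has the single candidate 3, so r4c1=3.
Step 32. [r1c2∈{8}] nothing but 8 survives at r1c2. So r1c2=8.
Step 33. [r1c4∈{7}] nothing but 7 survives at r1c4, so r1c4=7.
Step 34. [r5c6∈{9}] nothing but 9 survives at r5c6, so r5c6=9.
Step 35. [r9c8∈{7}] nothing but 7 survives at r9c8 ⇒ r9c8=7.
Step 36. [r9c2∈{1}] r9c2 is down to just 1. So r9c2=1.
Step 37. [r4c2∈{2}] nothing but 2 survives at r4c2 ⇒ r4c2=2.
Step 38. [r3c5∈{5}] only 5 remains possible at r3c5 ⇒ r3c5=5.
Step 39. [r8c9∈{2}] r8c9 is down to just 2 ⇒ r8c9=2.
Step 40. [r8c2∈{5}] r8c2 is down to just 5, so r8c2=5.
Step 41. [r7c1∈{8}] nothing but 8 survives at r7c1 ⇒ r7c1=8.
Step 42. [r5c8∈{8}] r5c8 has the single candidate 8. So r5c8=8.
Step 43. [r2c8∈{1}] nothing but 1 survives at r2c8, so r2c8=1.
Step 44. [r5c9∈{5}] only 5 remains possible at r5c9. So r5c9=5.

Answer: 4 8 1 7 3 6 2 5 9 / 5 3 9 8 2 4 7 1 6 / 2 7 6 9 5 1 8 4 3 / 3 2 8 4 1 5 6 9 7 / 1 4 7 2 6 9 3 8 5 / 6 9 5 3 7 8 4 2 1 / 8 6 2 5 9 7 1 3 4 / 7 5 4 1 8 3 9 6 2 / 9 1 3 6 4 2 5 7 8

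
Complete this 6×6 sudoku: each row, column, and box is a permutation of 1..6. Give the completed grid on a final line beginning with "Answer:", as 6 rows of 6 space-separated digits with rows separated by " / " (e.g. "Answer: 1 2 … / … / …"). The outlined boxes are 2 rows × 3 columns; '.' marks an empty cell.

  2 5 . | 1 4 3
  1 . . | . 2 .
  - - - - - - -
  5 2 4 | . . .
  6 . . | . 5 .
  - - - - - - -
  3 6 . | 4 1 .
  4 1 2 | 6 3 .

Step 1. [r4c2∈{3}] only 3 remains possible at r4c2, so r4c2=3.
Step 2. [r2c6∈{5,6}] across box 2, 6 lands solely at r2c6. So r2c6=6.
Step 3. [r5c6∈{2,5}] r5c6 is the only open cell in row 5 admitting 2. So r5c6=2.
Step 4. [r3c6∈{1}] r3c6 is down to just 1 ⇒ r3c6=1.
Step 5. [r2c3∈{3}] r2c3 has the single candidate 3. So r2c3=3.
Step 6. [r1c3∈{6}] only 6 remains possible at r1c3. So r1c3=6.
Step 7. [r2c4∈{5}] only 5 remains possible at r2c4. So r2c4=5.
Step 8. [r3c4∈{3}] r3c4's peers cover all but 3. So r3c4=3.
Step 9. [r4c6∈{4}] only 4 remains possible at r4c6. So r4c6=4.
Step 10. [r4c4∈{2}] only 2 remains possible at r4c4 ⇒ r4c4=2.
Step 11. [r2c2∈{4}] r2c2 is down to just 4. So r2c2=4.
Step 12. [r5c3∈{5}] only 5 remains possible at r5c3, so r5c3=5.
Step 13. [r3c5∈{6}] only 6 remains possible at r3c5, so r3c5=6.
Step 14. [r4c3∈{1}] r4c3 is down to just 1, so r4c3=1.
Step 15. [r6c6∈{5}] r6c6 is down to just 5. So r6c6=5.

Answer: 2 5 6 1 4 3 / 1 4 3 5 2 6 / 5 2 4 3 6 1 / 6 3 1 2 5 4 / 3 6 5 4 1 2 / 4 1 2 6 3 5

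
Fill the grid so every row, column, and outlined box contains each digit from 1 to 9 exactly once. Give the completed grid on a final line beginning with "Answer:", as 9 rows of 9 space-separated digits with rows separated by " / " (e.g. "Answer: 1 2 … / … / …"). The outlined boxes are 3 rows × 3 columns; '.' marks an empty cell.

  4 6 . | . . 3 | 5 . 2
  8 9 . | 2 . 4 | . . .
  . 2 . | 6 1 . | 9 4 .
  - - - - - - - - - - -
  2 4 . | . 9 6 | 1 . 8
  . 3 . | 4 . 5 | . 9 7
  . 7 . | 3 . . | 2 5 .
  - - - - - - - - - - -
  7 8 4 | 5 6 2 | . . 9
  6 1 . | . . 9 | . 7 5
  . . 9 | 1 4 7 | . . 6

Step 1. [r6c5∈{8}] r6c5 is down to just 8 ⇒ r6c5=8.
Step 2. [r3c9∈{3}] only 3 remains possible at r3c9. So r3c9=3.
Step 3. [r2c3∈{1,3,5,7}] row 2 places 3 nowhere but r2c3, so r2c3=3.
Step 4. [r7c7∈{3}] r7c7's peers cover all but 3, so r7c7=3.
Step 5. [r1c3∈{1,7}] r1c3 is the only open cell in box 1 admitting 1 ⇒ r1c3=1.
Step 6. [r1c8∈{8}] r1c8 is down to just 8, so r1c8=8.
Step 7. [r2c8∈{1,6}] in col 8, 6 fits only at r2c8 ⇒ r2c8=6.
Step 8. [r3c1∈{5}] r3c1 is down to just 5 ⇒ r3c1=5.
Step 9. [r1c5∈{7}] r1c5 has the single candidate 7. So r1c5=7.
Step 10. [r8c4∈{8}] r8c4 has the single candidate 8. So r8c4=8.
Step 11. [r6c6∈{1}] r6c6 has the single candidate 1, so r6c6=1.
Step 12. [r5c3∈{6,8}] in row 5, 8 fits only at r5c3. So r5c3=8.
Step 13. [r9c1∈{3}] only 3 remains possible at r9c1, so r9c1=3.
Step 14. [r9c2∈{5}] r9c2 has the single candidate 5, so r9c2=5.
Step 15. [r7c8∈{1}] only 1 remains possible at r7c8. So r7c8=1.
Step 16. [r6c9∈{4}] only 4 remains possible at r6c9 ⇒ r6c9=4.
Step 17. [r6c3∈{6}] nothing but 6 survives at r6c3, so r6c3=6.
Step 18. [r8c3∈{2}] r8c3's peers cover all but 2 ⇒ r8c3=2.
Step 19. [r5c1∈{1}] only 1 remains possible at r5c1 ⇒ r5c1=1.
Step 20. [r3c6∈{8}] nothing but 8 survives at r3c6, so r3c6=8.
Step 21. [r8c5∈{3}] only 3 remains possible at r8c5. So r8c5=3.
Step 22. [r4c4∈{7}] only 7 remains possible at r4c4. So r4c4=7.
Step 23. [r6c1∈{9}] nothing but 9 survives at r6c1, so r6c1=9.
Step 24. [r2c9∈{1}] r2c9 has the single candidate 1. So r2c9=1.
Step 25. [r8c7∈{4}] only 4 remains possible at r8c7 ⇒ r8c7=4.
Step 26. [r2c5∈{5}] r2c5's peers cover all but 5, so r2c5=5.
Step 27. [r4c3∈{5}] only 5 remains possible at r4c3. So r4c3=5.
Step 28. [r4c8∈{3}] nothing but 3 survives at r4c8, so r4c8=3.
Step 29. [r9c7∈{8}] r9c7 is down to just 8. So r9c7=8.
Step 30. [r5c7∈{6}] r5c7 has the single candidate 6, so r5c7=6.
Step 31. [r5c5∈{2}] nothing but 2 survives at r5c5. So r5c5=2.
Step 32. [r1c4∈{9}] r1c4 is down to just 9, so r1c4=9.
Step 33. [r2c7∈{7}] r2c7's peers cover all but 7, so r2c7=7.
Step 34. [r3c3∈{7}] r3c3 has the single candidate 7, so r3c3=7.
Step 35. [r9c8∈{2}] only 2 remains possible at r9c8, so r9c8=2.

Answer: 4 6 1 9 7 3 5 8 2 / 8 9 3 2 5 4 7 6 1 / 5 2 7 6 1 8 9 4 3 / 2 4 5 7 9 6 1 3 8 / 1 3 8 4 2 5 6 9 7 / 9 7 6 3 8 1 2 5 4 / 7 8 4 5 6 2 3 1 9 / 6 1 2 8 3 9 4 7 5 / 3 5 9 1 4 7 8 2 6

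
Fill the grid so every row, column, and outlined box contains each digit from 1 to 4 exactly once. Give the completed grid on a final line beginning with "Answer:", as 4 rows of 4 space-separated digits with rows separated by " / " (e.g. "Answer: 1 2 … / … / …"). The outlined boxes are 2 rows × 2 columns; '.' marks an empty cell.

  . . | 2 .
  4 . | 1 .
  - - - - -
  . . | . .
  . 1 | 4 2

Step 1. [r1c2∈{3}] nothing but 3 survives at r1c2, so r1c2=3.
Step 2. [r3c1∈{2,3}] in col 1, 2 fits only at r3c1 ⇒ r3c1=2.
Step 3. [r3c3∈{3}] only 3 remains possible at r3c3. So r3c3=3.
Step 4. [r3c4∈{1}] only 1 remains possible at r3c4 ⇒ r3c4=1.
Step 5. [r1c1∈{1}] r1c1's peers cover all but 1, so r1c1=1.
Step 6. [r1c4∈{4}] only 4 remains possible at r1c4. So r1c4=4.
Step 7. [r3c2∈{4}] r3c2 has the single candidate 4. So r3c2=4.
Step 8. [r2c2∈{2}] r2c2 has the single candidate 2 ⇒ r2c2=2.
Step 9. [r2c4∈{3}] only 3 remains possible at r2c4 ⇒ r2c4=3.
Step 10. [r4c1∈{3}] nothing but 3 survives at r4c1. So r4c1=3.

Answer: 1 3 2 4 / 4 2 1 3 / 2 4 3 1 / 3 1 4 2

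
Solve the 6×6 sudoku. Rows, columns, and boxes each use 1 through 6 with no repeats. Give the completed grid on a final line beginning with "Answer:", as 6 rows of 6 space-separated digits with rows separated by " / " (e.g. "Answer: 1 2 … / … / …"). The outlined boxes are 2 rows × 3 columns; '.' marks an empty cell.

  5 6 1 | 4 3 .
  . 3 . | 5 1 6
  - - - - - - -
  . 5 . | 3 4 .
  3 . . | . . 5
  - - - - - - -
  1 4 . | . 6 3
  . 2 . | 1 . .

Step 1. [r4c3∈{2,4,6}] row 4 places 4 nowhere but r4c3. So r4c3=4.
Step 2. [r4c5∈{2}] r4c5 has the single candidate 2. So r4c5=2.
Step 3. [r6c1∈{6}] r6c1's peers cover all but 6 ⇒ r6c1=6.
Step 4. [r3c1∈{2}] only 2 remains possible at r3c1, so r3c1=2.
Step 5. [r6c5∈{5}] r6c5 is down to just 5 ⇒ r6c5=5.
Step 6. [r5c4∈{2}] only 2 remains possible at r5c4. So r5c4=2.
Step 7. [r6c3∈{3}] r6c3's peers cover all but 3. So r6c3=3.
Step 8. [r4c4∈{6}] r4c4's peers cover all but 6. So r4c4=6.
Step 9. [r3c3∈{6}] r3c3's peers cover all but 6, so r3c3=6.
Step 10. [r2c3∈{2}] only 2 remains possible at r2c3, so r2c3=2.
Step 11. [r5c3∈{5}] only 5 remains possible at r5c3 ⇒ r5c3=5.
Step 12. [r1c6∈{2}] r1c6 has the single candidate 2 ⇒ r1c6=2.
Step 13. [r2c1∈{4}] r2c1 has the single candidate 4. So r2c1=4.
Step 14. [r3c6∈{1}] r3c6 has the single candidate 1 ⇒ r3c6=1.
Step 15. [r6c6∈{4}] only 4 remains possible at r6c6. So r6c6=4.
Step 16. [r4c2∈{1}] r4c2's peers cover all but 1. So r4c2=1.

Answer: 5 6 1 4 3 2 / 4 3 2 5 1 6 / 2 5 6 3 4 1 / 3 1 4 6 2 5 / 1 4 5 2 6 3 / 6 2 3 1 5 4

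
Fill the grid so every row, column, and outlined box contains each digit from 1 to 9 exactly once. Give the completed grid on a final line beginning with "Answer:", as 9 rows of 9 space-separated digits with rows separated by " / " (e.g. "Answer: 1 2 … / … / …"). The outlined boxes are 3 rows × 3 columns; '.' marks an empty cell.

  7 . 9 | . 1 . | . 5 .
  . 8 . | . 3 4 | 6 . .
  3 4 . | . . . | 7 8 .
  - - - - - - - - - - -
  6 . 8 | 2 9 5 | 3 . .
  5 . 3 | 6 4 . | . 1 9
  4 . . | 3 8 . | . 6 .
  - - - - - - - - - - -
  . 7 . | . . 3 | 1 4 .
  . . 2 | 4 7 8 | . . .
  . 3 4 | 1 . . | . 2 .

Step 1. [r8c2∈{1,5,6,9}] across col 2, 5 lands solely at r8c2. So r8c2=5.
Step 2. [r9c9∈{5,6,7,8}] r9c9 is the only open cell in row 9 admitting 7, so r9c9=7.
Step 3. [r7c9∈{5,6,8}] col 9 places 8 nowhere but r7c9, so r7c9=8.
Step 4. [r2c1∈{1,2}] 2 has one home in col 1: r2c1, so r2c1=2.
Step 5. [r6c6∈{1,7}] r6c6 is the only open cell in col 6 admitting 1, so r6c6=1.
Step 6. [r1c9∈{2,3,4}] across row 1, 3 lands solely at r1c9. So r1c9=3.
Step 7. [r7c1∈{9}] only 9 remains possible at r7c1, so r7c1=9.
Step 8. [r7c4∈{5}] r7c4 has the single candidate 5. So r7c4=5.
Step 9. [r3c5∈{2,5,6}] col 5 places 5 nowhere but r3c5, so r3c5=5.
Step 10. [r9c6∈{6,9}] 9 has one home in box 8: r9c6, so r9c6=9.
Step 11. [r2c9∈{1}] r2c9 is down to just 1. So r2c9=1.
Step 12. [r3c9∈{2}] r3c9's peers cover all but 2 ⇒ r3c9=2.
Step 13. [r3c6∈{6}] nothing but 6 survives at r3c6, so r3c6=6.
Step 14. [r5c2∈{2}] r5c2 is down to just 2 ⇒ r5c2=2.
Step 15. [r2c8∈{9}] r2c8 is down to just 9, so r2c8=9.
Step 16. [r7c5∈{2,6}] row 7 places 2 nowhere but r7c5 ⇒ r7c5=2.
Step 17. [r6c9∈{5}] r6c9's peers cover all but 5 ⇒ r6c9=5.
Step 18. [r9c1∈{8}] r9c1 has the single candidate 8, so r9c1=8.
Step 19. [r1c4∈{8}] r1c4 has the single candidate 8. So r1c4=8.
Step 20. [r8c9∈{6}] r8c9 has the single candidate 6 ⇒ r8c9=6.
Step 21. [r1c7∈{4}] r1c7's peers cover all but 4. So r1c7=4.
Step 22. [r7c3∈{6}] r7c3's peers cover all but 6. So r7c3=6.
Step 23. [r9c7∈{5}] nothing but 5 survives at r9c7. So r9c7=5.
Step 24. [r9c5∈{6}] only 6 remains possible at r9c5, so r9c5=6.
Step 25. [r5c7∈{8}] r5c7 has the single candidate 8, so r5c7=8.
Step 26. [r2c3∈{5}] only 5 remains possible at r2c3. So r2c3=5.
Step 27. [r4c8∈{7}] nothing but 7 survives at r4c8, so r4c8=7.
Step 28. [r6c3∈{7}] nothing but 7 survives at r6c3. So r6c3=7.
Step 29. [r6c7∈{2}] only 2 remains possible at r6c7. So r6c7=2.
Step 30. [r2c4∈{7}] r2c4 is down to just 7. So r2c4=7.
Step 31. [r8c1∈{1}] r8c1's peers cover all but 1. So r8c1=1.
Step 32. [r8c7∈{9}] r8c7 is down to just 9 ⇒ r8c7=9.
Step 33. [r1c2∈{6}] r1c2 is down to just 6, so r1c2=6.
Step 34. [r5c6∈{7}] r5c6 has the single candidate 7 ⇒ r5c6=7.
Step 35. [r3c3∈{1}] r3c3 has the single candidate 1. So r3c3=1.
Step 36. [r4c9∈{4}] nothing but 4 survives at r4c9. So r4c9=4.
Step 37. [r8c8∈{3}] nothing but 3 survives at r8c8, so r8c8=3.
Step 38. [r3c4∈{9}] r3c4's peers cover all but 9, so r3c4=9.
Step 39. [r1c6∈{2}] only 2 remains possible at r1c6, so r1c6=2.
Step 40. [r6c2∈{9}] r6c2 has the single candidate 9, so r6c2=9.
Step 41. [r4c2∈{1}] only 1 remains possible at r4c2 ⇒ r4c2=1.

Answer: 7 6 9 8 1 2 4 5 3 / 2 8 5 7 3 4 6 9 1 / 3 4 1 9 5 6 7 8 2 / 6 1 8 2 9 5 3 7 4 / 5 2 3 6 4 7 8 1 9 / 4 9 7 3 8 1 2 6 5 / 9 7 6 5 2 3 1 4 8 / 1 5 2 4 7 8 9 3 6 / 8 3 4 1 6 9 5 2 7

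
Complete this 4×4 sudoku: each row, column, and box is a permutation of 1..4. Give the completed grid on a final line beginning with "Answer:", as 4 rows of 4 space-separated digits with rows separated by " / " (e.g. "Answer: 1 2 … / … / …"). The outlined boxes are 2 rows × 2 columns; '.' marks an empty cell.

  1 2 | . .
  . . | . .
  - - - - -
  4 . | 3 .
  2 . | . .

Step 1. [r1c3∈{4}] nothing but 4 survives at r1c3. So r1c3=4.
Step 2. [r4c3∈{1}] only 1 remains possible at r4c3, so r4c3=1.
Step 3. [r2c4∈{1,2,3}] row 2 places 1 nowhere but r2c4, so r2c4=1.
Step 4. [r4c2∈{3}] r4c2's peers cover all but 3 ⇒ r4c2=3.
Step 5. [r4c4∈{4}] nothing but 4 survives at r4c4 ⇒ r4c4=4.
Step 6. [r3c4∈{2}] nothing but 2 survives at r3c4. So r3c4=2.
Step 7. [r2c3∈{2}] only 2 remains possible at r2c3, so r2c3=2.
Step 8. [r2c1∈{3}] r2c1's peers cover all but 3 ⇒ r2c1=3.
Step 9. [r2c2∈{4}] nothing but 4 survives at r2c2. So r2c2=4.
Step 10. [r3c2∈{1}] nothing but 1 survives at r3c2. So r3c2=1.
Step 11. [r1c4∈{3}] only 3 remains possible at r1c4 ⇒ r1c4=3.

Answer: 1 2 4 3 / 3 4 2 1 / 4 1 3 2 / 2 3 1 4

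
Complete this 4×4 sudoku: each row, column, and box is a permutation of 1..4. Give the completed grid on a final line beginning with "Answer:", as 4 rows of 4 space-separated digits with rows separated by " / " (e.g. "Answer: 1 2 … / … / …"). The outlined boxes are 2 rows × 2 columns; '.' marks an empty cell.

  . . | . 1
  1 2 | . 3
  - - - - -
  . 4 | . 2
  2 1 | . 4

Step 1. [r3c1∈{3}] r3c1 has the single candidate 3. So r3c1=3.
Step 2. [r1c1∈{4}] only 4 remains possible at r1c1, so r1c1=4.
Step 3. [r3c3∈{1}] r3c3 has the single candidate 1. So r3c3=1.
Step 4. [r2c3∈{4}] r2c3's peers cover all but 4. So r2c3=4.
Step 5. [r1c2∈{3}] r1c2 is down to just 3. So r1c2=3.
Step 6. [r1c3∈{2}] r1c3 is down to just 2 ⇒ r1c3=2.
Step 7. [r4c3∈{3}] r4c3's peers cover all but 3. So r4c3=3.

Answer: 4 3 2 1 / 1 2 4 3 / 3 4 1 2 / 2 1 3 4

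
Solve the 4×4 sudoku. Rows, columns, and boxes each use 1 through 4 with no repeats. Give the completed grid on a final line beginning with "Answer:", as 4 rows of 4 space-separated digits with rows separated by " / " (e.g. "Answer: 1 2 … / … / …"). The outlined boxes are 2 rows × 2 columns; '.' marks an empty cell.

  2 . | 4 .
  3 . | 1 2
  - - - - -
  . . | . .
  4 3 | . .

Step 1. [r3c3∈{2,3}] across col 3, 3 lands solely at r3c3. So r3c3=3.
Step 2. [r3c1∈{1}] r3c1's peers cover all but 1, so r3c1=1.
Step 3. [r1c4∈{3}] r1c4's peers cover all but 3, so r1c4=3.
Step 4. [r2c2∈{4}] r2c2 is down to just 4, so r2c2=4.
Step 5. [r4c4∈{1}] nothing but 1 survives at r4c4. So r4c4=1.
Step 6. [r1c2∈{1}] r1c2 is down to just 1, so r1c2=1.
Step 7. [r3c2∈{2}] r3c2's peers cover all but 2, so r3c2=2.
Step 8. [r4c3∈{2}] nothing but 2 survives at r4c3 ⇒ r4c3=2.
Step 9. [r3c4∈{4}] r3c4 is down to just 4 ⇒ r3c4=4.

Answer: 2 1 4 3 / 3 4 1 2 / 1 2 3 4 / 4 3 2 1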